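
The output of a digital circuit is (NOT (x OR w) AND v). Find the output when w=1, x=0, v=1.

Substituting: (NOT (0 OR 1) AND 1)
= 0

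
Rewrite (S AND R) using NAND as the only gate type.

((S NAND R) NAND (S NAND R))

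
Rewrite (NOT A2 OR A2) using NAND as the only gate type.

(((A2 NAND A2) NAND (A2 NAND A2)) NAND (A2 NAND A2))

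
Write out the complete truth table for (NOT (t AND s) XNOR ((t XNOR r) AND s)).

s | t | r | Output
------------------
0 | 0 | 0 | 0
0 | 0 | 1 | 0
0 | 1 | 0 | 0
0 | 1 | 1 | 0
1 | 0 | 0 | 1
1 | 0 | 1 | 0
1 | 1 | 0 | 1
1 | 1 | 1 | 0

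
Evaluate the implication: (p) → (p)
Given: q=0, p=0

Antecedent (p) = 0; consequent (p) = 0.
0 → 0 = 1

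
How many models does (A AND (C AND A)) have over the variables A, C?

Satisfying assignments: (1,1)
Count: 1 out of 4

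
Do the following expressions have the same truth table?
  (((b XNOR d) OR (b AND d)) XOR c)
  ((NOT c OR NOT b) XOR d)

No. Counterexample: with c=0, d=0, b=1, Expression 1 = 0 but Expression 2 = 1.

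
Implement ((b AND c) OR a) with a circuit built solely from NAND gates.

((((b NAND c) NAND (b NAND c)) NAND ((b NAND c) NAND (b NAND c))) NAND (a NAND a))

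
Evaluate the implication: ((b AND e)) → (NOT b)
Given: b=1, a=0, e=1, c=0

Antecedent ((b AND e)) = 1; consequent (NOT b) = 0.
1 → 0 = 0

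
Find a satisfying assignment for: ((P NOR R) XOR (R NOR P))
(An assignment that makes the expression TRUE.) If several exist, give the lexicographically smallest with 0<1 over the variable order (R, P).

UNSATISFIABLE - no assignment makes this expression true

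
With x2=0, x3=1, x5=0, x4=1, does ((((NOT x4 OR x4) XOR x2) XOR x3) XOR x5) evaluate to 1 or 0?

Substituting: ((((NOT 1 OR 1) XOR 0) XOR 1) XOR 0)
= 0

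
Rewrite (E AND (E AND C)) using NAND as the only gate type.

((E NAND ((E NAND C) NAND (E NAND C))) NAND (E NAND ((E NAND C) NAND (E NAND C))))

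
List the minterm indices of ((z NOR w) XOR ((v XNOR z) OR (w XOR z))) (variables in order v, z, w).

Σm(1, 2, 4, 5, 6, 7) = (NOT v AND NOT z AND w) OR (NOT v AND z AND NOT w) OR (v AND NOT z AND NOT w) OR (v AND NOT z AND w) OR (v AND z AND NOT w) OR (v AND z AND w)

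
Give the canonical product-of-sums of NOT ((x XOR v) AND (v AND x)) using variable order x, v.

ΠM() = TRUE (no maxterms)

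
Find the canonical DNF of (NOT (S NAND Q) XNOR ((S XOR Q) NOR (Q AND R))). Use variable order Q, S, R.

(NOT Q AND S AND NOT R) OR (NOT Q AND S AND R) OR (Q AND NOT S AND NOT R) OR (Q AND NOT S AND R) OR (Q AND S AND NOT R)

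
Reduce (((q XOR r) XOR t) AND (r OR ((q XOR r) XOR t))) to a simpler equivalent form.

By absorption (E AND (E OR v) = E):
= ((q XOR r) XOR t)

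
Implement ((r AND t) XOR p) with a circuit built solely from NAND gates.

((((r NAND t) NAND (r NAND t)) NAND (((r NAND t) NAND (r NAND t)) NAND p)) NAND (p NAND (((r NAND t) NAND (r NAND t)) NAND p)))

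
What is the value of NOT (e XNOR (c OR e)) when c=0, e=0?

Substituting: NOT (0 XNOR (0 OR 0))
= 0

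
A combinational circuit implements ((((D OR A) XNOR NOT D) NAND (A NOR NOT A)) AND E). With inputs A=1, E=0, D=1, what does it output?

Substituting: ((((1 OR 1) XNOR NOT 1) NAND (1 NOR NOT 1)) AND 0)
= 0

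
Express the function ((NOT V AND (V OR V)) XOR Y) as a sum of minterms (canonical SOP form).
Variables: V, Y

Σm(1, 3) = (NOT V AND Y) OR (V AND Y)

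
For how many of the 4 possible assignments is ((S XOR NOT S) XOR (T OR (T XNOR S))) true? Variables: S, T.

Satisfying assignments: (1,0)
Count: 1 out of 4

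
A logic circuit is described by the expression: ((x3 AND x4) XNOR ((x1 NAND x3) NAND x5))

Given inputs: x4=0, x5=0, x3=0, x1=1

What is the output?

Substituting: ((0 AND 0) XNOR ((1 NAND 0) NAND 0))
= 0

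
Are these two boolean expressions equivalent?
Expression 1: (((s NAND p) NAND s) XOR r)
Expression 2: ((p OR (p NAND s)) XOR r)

No. Counterexample: with r=0, p=0, s=1, Expression 1 = 0 but Expression 2 = 1.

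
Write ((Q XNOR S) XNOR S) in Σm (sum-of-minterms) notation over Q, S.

Σm(2, 3) = (Q AND NOT S) OR (Q AND S)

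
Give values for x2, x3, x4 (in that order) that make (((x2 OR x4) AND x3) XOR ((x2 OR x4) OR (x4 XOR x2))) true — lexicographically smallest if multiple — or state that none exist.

x2=0, x3=0, x4=1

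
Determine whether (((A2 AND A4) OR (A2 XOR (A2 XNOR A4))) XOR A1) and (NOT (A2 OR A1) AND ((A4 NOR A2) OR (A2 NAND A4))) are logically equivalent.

No. Counterexample: with A1=0, A2=0, A4=1, Expression 1 = 0 but Expression 2 = 1.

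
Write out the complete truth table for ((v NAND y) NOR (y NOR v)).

y | v | Output
--------------
0 | 0 | 0
0 | 1 | 0
1 | 0 | 0
1 | 1 | 1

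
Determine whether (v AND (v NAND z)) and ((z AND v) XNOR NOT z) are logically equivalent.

No. Counterexample: with z=0, v=1, Expression 1 = 1 but Expression 2 = 0.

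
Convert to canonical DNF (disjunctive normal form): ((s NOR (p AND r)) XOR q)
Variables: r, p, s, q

(NOT r AND NOT p AND NOT s AND NOT q) OR (NOT r AND NOT p AND s AND q) OR (NOT r AND p AND NOT s AND NOT q) OR (NOT r AND p AND s AND q) OR (r AND NOT p AND NOT s AND NOT q) OR (r AND NOT p AND s AND q) OR (r AND p AND NOT s AND q) OR (r AND p AND s AND q)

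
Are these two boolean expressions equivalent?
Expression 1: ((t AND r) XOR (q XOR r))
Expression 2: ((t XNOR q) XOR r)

No. Counterexample: with r=0, t=0, q=0, Expression 1 = 0 but Expression 2 = 1.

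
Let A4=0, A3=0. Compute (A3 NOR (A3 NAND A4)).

Substituting: (0 NOR (0 NAND 0))
= 0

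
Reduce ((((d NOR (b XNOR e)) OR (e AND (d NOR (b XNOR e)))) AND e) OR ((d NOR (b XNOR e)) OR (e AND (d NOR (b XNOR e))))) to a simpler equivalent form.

By absorption (E OR (E AND v) = E) then absorption (E OR (E AND v) = E):
= (d NOR (b XNOR e))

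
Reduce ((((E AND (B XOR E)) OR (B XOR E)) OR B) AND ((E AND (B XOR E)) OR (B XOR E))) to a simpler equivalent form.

By absorption (E AND (E OR v) = E) then absorption (E OR (E AND v) = E):
= (B XOR E)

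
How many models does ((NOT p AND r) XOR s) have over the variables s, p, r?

Satisfying assignments: (0,0,1), (1,0,0), (1,1,0), (1,1,1)
Count: 4 out of 8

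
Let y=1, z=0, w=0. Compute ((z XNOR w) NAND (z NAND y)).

Substituting: ((0 XNOR 0) NAND (0 NAND 1))
= 0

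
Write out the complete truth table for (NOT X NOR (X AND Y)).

X | Y | Output
--------------
0 | 0 | 0
0 | 1 | 0
1 | 0 | 1
1 | 1 | 0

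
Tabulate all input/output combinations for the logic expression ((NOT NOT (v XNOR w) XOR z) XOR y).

v | w | z | y | Output
----------------------
0 | 0 | 0 | 0 | 1
0 | 0 | 0 | 1 | 0
0 | 0 | 1 | 0 | 0
0 | 0 | 1 | 1 | 1
0 | 1 | 0 | 0 | 0
0 | 1 | 0 | 1 | 1
0 | 1 | 1 | 0 | 1
0 | 1 | 1 | 1 | 0
1 | 0 | 0 | 0 | 0
1 | 0 | 0 | 1 | 1
1 | 0 | 1 | 0 | 1
1 | 0 | 1 | 1 | 0
1 | 1 | 0 | 0 | 1
1 | 1 | 0 | 1 | 0
1 | 1 | 1 | 0 | 0
1 | 1 | 1 | 1 | 1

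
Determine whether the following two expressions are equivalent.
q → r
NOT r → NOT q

Yes, Contrapositive is always equivalent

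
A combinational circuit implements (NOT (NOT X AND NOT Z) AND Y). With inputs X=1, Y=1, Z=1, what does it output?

Substituting: (NOT (NOT 1 AND NOT 1) AND 1)
= 1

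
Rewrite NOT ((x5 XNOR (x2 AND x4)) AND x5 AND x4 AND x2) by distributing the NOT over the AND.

NOT (x5 XNOR (x2 AND x4)) OR NOT x5 OR NOT x4 OR NOT x2
De Morgan's: NOT(AND of terms) = OR of negations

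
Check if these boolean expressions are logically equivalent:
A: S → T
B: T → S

No, Converse is not equivalent to original (counterexample: P=0, S=0, T=1)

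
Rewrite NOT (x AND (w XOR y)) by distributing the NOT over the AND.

NOT x OR NOT (w XOR y)
De Morgan's: NOT(AND of terms) = OR of negations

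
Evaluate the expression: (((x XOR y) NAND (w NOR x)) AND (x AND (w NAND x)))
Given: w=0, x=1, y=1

Substituting: (((1 XOR 1) NAND (0 NOR 1)) AND (1 AND (0 NAND 1)))
= 1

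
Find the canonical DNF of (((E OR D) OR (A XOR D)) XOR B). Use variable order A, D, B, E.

(NOT A AND NOT D AND NOT B AND E) OR (NOT A AND NOT D AND B AND NOT E) OR (NOT A AND D AND NOT B AND NOT E) OR (NOT A AND D AND NOT B AND E) OR (A AND NOT D AND NOT B AND NOT E) OR (A AND NOT D AND NOT B AND E) OR (A AND D AND NOT B AND NOT E) OR (A AND D AND NOT B AND E)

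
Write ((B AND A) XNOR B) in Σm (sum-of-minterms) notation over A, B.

Σm(0, 2, 3) = (NOT A AND NOT B) OR (A AND NOT B) OR (A AND B)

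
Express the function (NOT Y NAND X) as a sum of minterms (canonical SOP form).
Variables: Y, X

Σm(0, 2, 3) = (NOT Y AND NOT X) OR (Y AND NOT X) OR (Y AND X)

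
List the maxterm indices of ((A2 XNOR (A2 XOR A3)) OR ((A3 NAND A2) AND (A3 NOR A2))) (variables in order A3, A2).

ΠM(2, 3) = (NOT A3 OR A2) AND (NOT A3 OR NOT A2)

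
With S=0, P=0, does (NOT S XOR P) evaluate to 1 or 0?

Substituting: (NOT 0 XOR 0)
= 1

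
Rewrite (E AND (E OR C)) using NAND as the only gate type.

((E NAND ((E NAND E) NAND (C NAND C))) NAND (E NAND ((E NAND E) NAND (C NAND C))))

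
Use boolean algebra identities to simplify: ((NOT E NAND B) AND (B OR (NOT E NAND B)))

By absorption (E AND (E OR v) = E):
= (NOT E NAND B)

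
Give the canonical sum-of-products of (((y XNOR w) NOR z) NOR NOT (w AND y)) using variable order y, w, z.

Σm(6, 7) = (y AND w AND NOT z) OR (y AND w AND z)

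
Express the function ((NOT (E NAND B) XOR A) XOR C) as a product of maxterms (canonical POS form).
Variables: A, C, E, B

ΠM(0, 1, 2, 7, 11, 12, 13, 14) = (A OR C OR E OR B) AND (A OR C OR E OR NOT B) AND (A OR C OR NOT E OR B) AND (A OR NOT C OR NOT E OR NOT B) AND (NOT A OR C OR NOT E OR NOT B) AND (NOT A OR NOT C OR E OR B) AND (NOT A OR NOT C OR E OR NOT B) AND (NOT A OR NOT C OR NOT E OR B)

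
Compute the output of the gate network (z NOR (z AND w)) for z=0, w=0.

Substituting: (0 NOR (0 AND 0))
= 1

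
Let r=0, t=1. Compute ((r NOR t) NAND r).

Substituting: ((0 NOR 1) NAND 0)
= 1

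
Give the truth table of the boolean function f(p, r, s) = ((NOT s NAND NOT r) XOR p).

p | r | s | Output
------------------
0 | 0 | 0 | 0
0 | 0 | 1 | 1
0 | 1 | 0 | 1
0 | 1 | 1 | 1
1 | 0 | 0 | 1
1 | 0 | 1 | 0
1 | 1 | 0 | 0
1 | 1 | 1 | 0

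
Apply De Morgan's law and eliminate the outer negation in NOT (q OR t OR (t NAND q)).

NOT q AND NOT t AND NOT (t NAND q)
De Morgan's: NOT(OR of terms) = AND of negations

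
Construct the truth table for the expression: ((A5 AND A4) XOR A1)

A5 | A4 | A1 | Output
---------------------
0 | 0 | 0 | 0
0 | 0 | 1 | 1
0 | 1 | 0 | 0
0 | 1 | 1 | 1
1 | 0 | 0 | 0
1 | 0 | 1 | 1
1 | 1 | 0 | 1
1 | 1 | 1 | 0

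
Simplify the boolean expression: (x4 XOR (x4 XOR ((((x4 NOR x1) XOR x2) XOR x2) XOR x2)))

By XOR self-cancellation ((E XOR v) XOR v = E) then XOR self-cancellation ((E XOR v) XOR v = E):
= ((x4 NOR x1) XOR x2)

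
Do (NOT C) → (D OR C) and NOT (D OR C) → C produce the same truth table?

Yes, Contrapositive is always equivalent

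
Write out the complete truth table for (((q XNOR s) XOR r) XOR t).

q | r | t | s | Output
----------------------
0 | 0 | 0 | 0 | 1
0 | 0 | 0 | 1 | 0
0 | 0 | 1 | 0 | 0
0 | 0 | 1 | 1 | 1
0 | 1 | 0 | 0 | 0
0 | 1 | 0 | 1 | 1
0 | 1 | 1 | 0 | 1
0 | 1 | 1 | 1 | 0
1 | 0 | 0 | 0 | 0
1 | 0 | 0 | 1 | 1
1 | 0 | 1 | 0 | 1
1 | 0 | 1 | 1 | 0
1 | 1 | 0 | 0 | 1
1 | 1 | 0 | 1 | 0
1 | 1 | 1 | 0 | 0
1 | 1 | 1 | 1 | 1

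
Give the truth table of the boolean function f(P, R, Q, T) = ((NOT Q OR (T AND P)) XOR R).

P | R | Q | T | Output
----------------------
0 | 0 | 0 | 0 | 1
0 | 0 | 0 | 1 | 1
0 | 0 | 1 | 0 | 0
0 | 0 | 1 | 1 | 0
0 | 1 | 0 | 0 | 0
0 | 1 | 0 | 1 | 0
0 | 1 | 1 | 0 | 1
0 | 1 | 1 | 1 | 1
1 | 0 | 0 | 0 | 1
1 | 0 | 0 | 1 | 1
1 | 0 | 1 | 0 | 0
1 | 0 | 1 | 1 | 1
1 | 1 | 0 | 0 | 0
1 | 1 | 0 | 1 | 0
1 | 1 | 1 | 0 | 1
1 | 1 | 1 | 1 | 0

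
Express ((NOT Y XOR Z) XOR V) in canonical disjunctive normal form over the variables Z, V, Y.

(NOT Z AND NOT V AND NOT Y) OR (NOT Z AND V AND Y) OR (Z AND NOT V AND Y) OR (Z AND V AND NOT Y)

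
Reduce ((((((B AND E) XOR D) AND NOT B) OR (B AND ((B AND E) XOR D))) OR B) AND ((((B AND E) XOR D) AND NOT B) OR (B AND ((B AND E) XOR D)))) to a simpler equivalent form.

By absorption (E AND (E OR v) = E) then distribution ((E AND v) OR (E AND NOT v) = E):
= ((B AND E) XOR D)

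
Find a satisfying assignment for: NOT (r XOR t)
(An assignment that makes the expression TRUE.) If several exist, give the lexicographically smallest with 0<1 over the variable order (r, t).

r=0, t=0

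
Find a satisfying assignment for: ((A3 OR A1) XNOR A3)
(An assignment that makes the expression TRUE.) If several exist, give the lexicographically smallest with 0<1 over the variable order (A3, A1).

A3=0, A1=0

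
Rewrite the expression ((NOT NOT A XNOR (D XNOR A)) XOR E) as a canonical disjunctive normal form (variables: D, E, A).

(NOT D AND E AND NOT A) OR (NOT D AND E AND A) OR (D AND NOT E AND NOT A) OR (D AND NOT E AND A)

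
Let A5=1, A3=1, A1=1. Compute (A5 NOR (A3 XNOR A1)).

Substituting: (1 NOR (1 XNOR 1))
= 0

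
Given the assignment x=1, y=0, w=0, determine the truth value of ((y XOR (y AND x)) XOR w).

Substituting: ((0 XOR (0 AND 1)) XOR 0)
= 0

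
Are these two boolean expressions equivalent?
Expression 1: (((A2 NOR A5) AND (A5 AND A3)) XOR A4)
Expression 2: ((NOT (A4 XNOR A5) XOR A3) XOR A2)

No. Counterexample: with A3=0, A4=0, A2=0, A5=1, Expression 1 = 0 but Expression 2 = 1.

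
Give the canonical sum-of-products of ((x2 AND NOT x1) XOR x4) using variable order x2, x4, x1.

Σm(2, 3, 4, 7) = (NOT x2 AND x4 AND NOT x1) OR (NOT x2 AND x4 AND x1) OR (x2 AND NOT x4 AND NOT x1) OR (x2 AND x4 AND x1)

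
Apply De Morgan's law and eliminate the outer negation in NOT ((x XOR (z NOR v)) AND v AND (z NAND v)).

NOT (x XOR (z NOR v)) OR NOT v OR NOT (z NAND v)
De Morgan's: NOT(AND of terms) = OR of negations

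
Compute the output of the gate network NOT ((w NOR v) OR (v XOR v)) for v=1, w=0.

Substituting: NOT ((0 NOR 1) OR (1 XOR 1))
= 1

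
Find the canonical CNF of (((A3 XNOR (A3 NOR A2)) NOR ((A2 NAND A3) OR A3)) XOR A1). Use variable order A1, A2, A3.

(A1 OR A2 OR A3) AND (A1 OR A2 OR NOT A3) AND (A1 OR NOT A2 OR A3) AND (A1 OR NOT A2 OR NOT A3)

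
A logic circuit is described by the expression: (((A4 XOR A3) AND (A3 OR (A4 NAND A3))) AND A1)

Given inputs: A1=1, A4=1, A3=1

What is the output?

Substituting: (((1 XOR 1) AND (1 OR (1 NAND 1))) AND 1)
= 0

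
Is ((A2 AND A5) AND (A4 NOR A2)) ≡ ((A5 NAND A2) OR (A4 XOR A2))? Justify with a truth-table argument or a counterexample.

No. Counterexample: with A2=0, A4=0, A5=0, Expression 1 = 0 but Expression 2 = 1.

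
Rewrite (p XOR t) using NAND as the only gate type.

((p NAND (p NAND t)) NAND (t NAND (p NAND t)))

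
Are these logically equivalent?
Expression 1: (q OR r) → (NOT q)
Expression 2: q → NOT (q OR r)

Yes, Contrapositive is always equivalent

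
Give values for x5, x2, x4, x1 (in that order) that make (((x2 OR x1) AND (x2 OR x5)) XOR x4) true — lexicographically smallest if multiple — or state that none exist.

x5=0, x2=0, x4=1, x1=0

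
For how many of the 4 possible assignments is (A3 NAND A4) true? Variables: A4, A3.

Satisfying assignments: (0,0), (0,1), (1,0)
Count: 3 out of 4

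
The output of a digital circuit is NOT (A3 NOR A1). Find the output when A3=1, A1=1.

Substituting: NOT (1 NOR 1)
= 1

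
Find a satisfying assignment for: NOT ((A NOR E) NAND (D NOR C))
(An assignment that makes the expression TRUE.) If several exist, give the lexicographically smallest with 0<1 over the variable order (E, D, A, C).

E=0, D=0, A=0, C=0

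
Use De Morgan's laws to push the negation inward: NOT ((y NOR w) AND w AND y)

NOT (y NOR w) OR NOT w OR NOT y
De Morgan's: NOT(AND of terms) = OR of negations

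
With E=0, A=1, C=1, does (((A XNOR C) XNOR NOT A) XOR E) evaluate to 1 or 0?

Substituting: (((1 XNOR 1) XNOR NOT 1) XOR 0)
= 0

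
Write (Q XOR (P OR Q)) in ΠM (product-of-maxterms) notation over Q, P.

ΠM(0, 2, 3) = (Q OR P) AND (NOT Q OR P) AND (NOT Q OR NOT P)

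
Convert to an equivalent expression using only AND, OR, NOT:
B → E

NOT B OR E
(Implication elimination: A → B = NOT A OR B)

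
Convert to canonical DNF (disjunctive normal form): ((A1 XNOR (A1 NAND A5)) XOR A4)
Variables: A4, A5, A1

(NOT A4 AND NOT A5 AND A1) OR (A4 AND NOT A5 AND NOT A1) OR (A4 AND A5 AND NOT A1) OR (A4 AND A5 AND A1)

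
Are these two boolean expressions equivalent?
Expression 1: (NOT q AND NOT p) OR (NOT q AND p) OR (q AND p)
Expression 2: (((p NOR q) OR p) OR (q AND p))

Yes, they are equivalent — the two output columns agree on all 4 assignments:
q | p | Expression 1 | Expression 2
-----------------------------------
0 | 0 | 1 | 1
0 | 1 | 1 | 1
1 | 0 | 0 | 0
1 | 1 | 1 | 1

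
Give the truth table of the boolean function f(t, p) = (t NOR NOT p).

t | p | Output
--------------
0 | 0 | 0
0 | 1 | 1
1 | 0 | 0
1 | 1 | 0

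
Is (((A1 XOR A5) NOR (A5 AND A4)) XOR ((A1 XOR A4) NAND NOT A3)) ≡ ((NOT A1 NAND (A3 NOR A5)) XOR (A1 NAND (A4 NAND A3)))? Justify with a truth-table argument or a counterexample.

No. Counterexample: with A4=0, A3=0, A5=0, A1=0, Expression 1 = 0 but Expression 2 = 1.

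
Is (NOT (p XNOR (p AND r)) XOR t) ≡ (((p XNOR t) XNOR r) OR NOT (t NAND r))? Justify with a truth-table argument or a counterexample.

No. Counterexample: with p=0, t=0, r=1, Expression 1 = 0 but Expression 2 = 1.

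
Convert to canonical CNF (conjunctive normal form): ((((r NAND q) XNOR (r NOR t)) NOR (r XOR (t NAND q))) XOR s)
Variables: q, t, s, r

(q OR t OR s OR r) AND (q OR t OR NOT s OR NOT r) AND (q OR NOT t OR s OR r) AND (q OR NOT t OR NOT s OR NOT r) AND (NOT q OR t OR s OR r) AND (NOT q OR t OR s OR NOT r) AND (NOT q OR NOT t OR s OR NOT r) AND (NOT q OR NOT t OR NOT s OR r)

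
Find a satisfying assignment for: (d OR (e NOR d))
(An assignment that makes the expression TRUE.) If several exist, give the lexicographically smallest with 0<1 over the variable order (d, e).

d=0, e=0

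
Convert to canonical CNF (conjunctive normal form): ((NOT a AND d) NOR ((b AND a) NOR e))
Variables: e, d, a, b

(e OR d OR a OR b) AND (e OR d OR a OR NOT b) AND (e OR d OR NOT a OR b) AND (e OR NOT d OR a OR b) AND (e OR NOT d OR a OR NOT b) AND (e OR NOT d OR NOT a OR b) AND (NOT e OR NOT d OR a OR b) AND (NOT e OR NOT d OR a OR NOT b)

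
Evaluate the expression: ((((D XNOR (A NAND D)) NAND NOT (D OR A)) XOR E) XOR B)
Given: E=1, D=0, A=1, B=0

Substituting: ((((0 XNOR (1 NAND 0)) NAND NOT (0 OR 1)) XOR 1) XOR 0)
= 0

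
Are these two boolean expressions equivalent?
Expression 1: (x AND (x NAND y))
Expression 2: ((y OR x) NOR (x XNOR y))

No. Counterexample: with x=1, y=0, Expression 1 = 1 but Expression 2 = 0.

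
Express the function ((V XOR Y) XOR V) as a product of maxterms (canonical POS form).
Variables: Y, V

ΠM(0, 1) = (Y OR V) AND (Y OR NOT V)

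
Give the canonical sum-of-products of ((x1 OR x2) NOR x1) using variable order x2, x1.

Σm(0) = (NOT x2 AND NOT x1)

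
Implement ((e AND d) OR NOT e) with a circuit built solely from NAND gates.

((((e NAND d) NAND (e NAND d)) NAND ((e NAND d) NAND (e NAND d))) NAND ((e NAND e) NAND (e NAND e)))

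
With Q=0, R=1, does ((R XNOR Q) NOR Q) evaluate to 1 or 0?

Substituting: ((1 XNOR 0) NOR 0)
= 1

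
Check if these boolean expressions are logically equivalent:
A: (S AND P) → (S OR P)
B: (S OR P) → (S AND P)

No, Converse is not equivalent to original (counterexample: S=0, P=1)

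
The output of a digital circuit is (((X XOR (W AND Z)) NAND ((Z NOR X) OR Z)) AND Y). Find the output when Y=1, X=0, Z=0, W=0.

Substituting: (((0 XOR (0 AND 0)) NAND ((0 NOR 0) OR 0)) AND 1)
= 1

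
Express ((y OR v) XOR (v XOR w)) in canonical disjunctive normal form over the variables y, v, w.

(NOT y AND NOT v AND w) OR (NOT y AND v AND w) OR (y AND NOT v AND NOT w) OR (y AND v AND w)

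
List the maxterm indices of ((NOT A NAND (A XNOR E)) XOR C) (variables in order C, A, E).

ΠM(0, 5, 6, 7) = (C OR A OR E) AND (NOT C OR A OR NOT E) AND (NOT C OR NOT A OR E) AND (NOT C OR NOT A OR NOT E)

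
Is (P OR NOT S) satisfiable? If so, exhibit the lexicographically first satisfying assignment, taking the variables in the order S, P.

S=0, P=0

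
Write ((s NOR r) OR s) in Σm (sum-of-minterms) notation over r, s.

Σm(0, 1, 3) = (NOT r AND NOT s) OR (NOT r AND s) OR (r AND s)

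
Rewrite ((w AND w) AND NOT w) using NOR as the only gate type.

((((w NOR w) NOR (w NOR w)) NOR ((w NOR w) NOR (w NOR w))) NOR ((w NOR w) NOR (w NOR w)))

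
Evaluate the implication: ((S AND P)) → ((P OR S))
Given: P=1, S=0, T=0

Antecedent ((S AND P)) = 0; consequent ((P OR S)) = 1.
0 → 1 = 1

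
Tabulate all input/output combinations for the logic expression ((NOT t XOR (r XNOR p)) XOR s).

r | s | p | t | Output
----------------------
0 | 0 | 0 | 0 | 0
0 | 0 | 0 | 1 | 1
0 | 0 | 1 | 0 | 1
0 | 0 | 1 | 1 | 0
0 | 1 | 0 | 0 | 1
0 | 1 | 0 | 1 | 0
0 | 1 | 1 | 0 | 0
0 | 1 | 1 | 1 | 1
1 | 0 | 0 | 0 | 1
1 | 0 | 0 | 1 | 0
1 | 0 | 1 | 0 | 0
1 | 0 | 1 | 1 | 1
1 | 1 | 0 | 0 | 0
1 | 1 | 0 | 1 | 1
1 | 1 | 1 | 0 | 1
1 | 1 | 1 | 1 | 0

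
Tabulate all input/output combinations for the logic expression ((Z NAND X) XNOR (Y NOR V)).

V | Y | X | Z | Output
----------------------
0 | 0 | 0 | 0 | 1
0 | 0 | 0 | 1 | 1
0 | 0 | 1 | 0 | 1
0 | 0 | 1 | 1 | 0
0 | 1 | 0 | 0 | 0
0 | 1 | 0 | 1 | 0
0 | 1 | 1 | 0 | 0
0 | 1 | 1 | 1 | 1
1 | 0 | 0 | 0 | 0
1 | 0 | 0 | 1 | 0
1 | 0 | 1 | 0 | 0
1 | 0 | 1 | 1 | 1
1 | 1 | 0 | 0 | 0
1 | 1 | 0 | 1 | 0
1 | 1 | 1 | 0 | 0
1 | 1 | 1 | 1 | 1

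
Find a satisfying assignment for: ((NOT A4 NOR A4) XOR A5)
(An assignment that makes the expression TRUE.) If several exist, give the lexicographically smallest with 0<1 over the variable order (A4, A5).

A4=0, A5=1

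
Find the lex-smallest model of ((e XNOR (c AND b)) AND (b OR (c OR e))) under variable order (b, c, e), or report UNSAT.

b=0, c=1, e=0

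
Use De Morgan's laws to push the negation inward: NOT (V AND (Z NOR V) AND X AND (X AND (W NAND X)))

NOT V OR NOT (Z NOR V) OR NOT X OR NOT (X AND (W NAND X))
De Morgan's: NOT(AND of terms) = OR of negations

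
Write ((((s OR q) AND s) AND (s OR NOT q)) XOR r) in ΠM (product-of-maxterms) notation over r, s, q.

ΠM(0, 1, 6, 7) = (r OR s OR q) AND (r OR s OR NOT q) AND (NOT r OR NOT s OR q) AND (NOT r OR NOT s OR NOT q)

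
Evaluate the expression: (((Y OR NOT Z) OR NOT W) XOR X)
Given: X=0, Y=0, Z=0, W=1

Substituting: (((0 OR NOT 0) OR NOT 1) XOR 0)
= 1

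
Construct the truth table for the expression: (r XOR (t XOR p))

r | p | t | Output
------------------
0 | 0 | 0 | 0
0 | 0 | 1 | 1
0 | 1 | 0 | 1
0 | 1 | 1 | 0
1 | 0 | 0 | 1
1 | 0 | 1 | 0
1 | 1 | 0 | 0
1 | 1 | 1 | 1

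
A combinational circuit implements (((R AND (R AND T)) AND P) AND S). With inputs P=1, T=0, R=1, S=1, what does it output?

Substituting: (((1 AND (1 AND 0)) AND 1) AND 1)
= 0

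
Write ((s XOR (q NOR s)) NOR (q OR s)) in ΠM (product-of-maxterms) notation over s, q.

ΠM(0, 1, 2, 3) = (s OR q) AND (s OR NOT q) AND (NOT s OR q) AND (NOT s OR NOT q)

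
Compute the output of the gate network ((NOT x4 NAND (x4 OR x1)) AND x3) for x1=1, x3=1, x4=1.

Substituting: ((NOT 1 NAND (1 OR 1)) AND 1)
= 1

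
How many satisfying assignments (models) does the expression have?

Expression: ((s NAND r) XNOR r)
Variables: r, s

Satisfying assignments: (1,0)
Count: 1 out of 4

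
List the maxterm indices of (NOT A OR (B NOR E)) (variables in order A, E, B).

ΠM(5, 6, 7) = (NOT A OR E OR NOT B) AND (NOT A OR NOT E OR B) AND (NOT A OR NOT E OR NOT B)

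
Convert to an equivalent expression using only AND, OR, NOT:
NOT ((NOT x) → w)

(NOT x) AND NOT w
(Negated implication: NOT(A → B) = A AND NOT B)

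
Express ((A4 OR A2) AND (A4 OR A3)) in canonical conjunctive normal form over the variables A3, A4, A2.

(A3 OR A4 OR A2) AND (A3 OR A4 OR NOT A2) AND (NOT A3 OR A4 OR A2)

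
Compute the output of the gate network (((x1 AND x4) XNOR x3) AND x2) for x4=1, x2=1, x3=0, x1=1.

Substituting: (((1 AND 1) XNOR 0) AND 1)
= 0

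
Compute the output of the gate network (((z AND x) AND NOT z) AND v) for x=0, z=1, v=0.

Substituting: (((1 AND 0) AND NOT 1) AND 0)
= 0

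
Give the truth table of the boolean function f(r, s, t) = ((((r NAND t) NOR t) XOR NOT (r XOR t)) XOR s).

r | s | t | Output
------------------
0 | 0 | 0 | 1
0 | 0 | 1 | 0
0 | 1 | 0 | 0
0 | 1 | 1 | 1
1 | 0 | 0 | 0
1 | 0 | 1 | 1
1 | 1 | 0 | 1
1 | 1 | 1 | 0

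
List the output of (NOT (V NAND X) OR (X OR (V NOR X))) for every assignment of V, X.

V | X | Output
--------------
0 | 0 | 1
0 | 1 | 1
1 | 0 | 0
1 | 1 | 1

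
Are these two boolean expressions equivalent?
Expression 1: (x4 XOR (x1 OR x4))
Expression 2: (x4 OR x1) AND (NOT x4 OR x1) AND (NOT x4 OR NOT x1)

Yes, they are equivalent — the two output columns agree on all 4 assignments:
x4 | x1 | Expression 1 | Expression 2
-------------------------------------
0 | 0 | 0 | 0
0 | 1 | 1 | 1
1 | 0 | 0 | 0
1 | 1 | 0 | 0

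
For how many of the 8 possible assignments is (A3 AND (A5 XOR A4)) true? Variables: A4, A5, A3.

Satisfying assignments: (0,1,1), (1,0,1)
Count: 2 out of 8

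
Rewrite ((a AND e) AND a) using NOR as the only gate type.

((((a NOR a) NOR (e NOR e)) NOR ((a NOR a) NOR (e NOR e))) NOR (a NOR a))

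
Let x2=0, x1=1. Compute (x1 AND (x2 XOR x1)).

Substituting: (1 AND (0 XOR 1))
= 1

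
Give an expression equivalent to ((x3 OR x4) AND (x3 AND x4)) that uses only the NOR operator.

((((x3 NOR x4) NOR (x3 NOR x4)) NOR ((x3 NOR x4) NOR (x3 NOR x4))) NOR (((x3 NOR x3) NOR (x4 NOR x4)) NOR ((x3 NOR x3) NOR (x4 NOR x4))))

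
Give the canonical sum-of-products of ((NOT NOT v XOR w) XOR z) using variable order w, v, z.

Σm(1, 2, 4, 7) = (NOT w AND NOT v AND z) OR (NOT w AND v AND NOT z) OR (w AND NOT v AND NOT z) OR (w AND v AND z)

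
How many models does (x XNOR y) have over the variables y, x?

Satisfying assignments: (0,0), (1,1)
Count: 2 out of 4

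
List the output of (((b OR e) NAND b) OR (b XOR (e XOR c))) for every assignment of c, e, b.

c | e | b | Output
------------------
0 | 0 | 0 | 1
0 | 0 | 1 | 1
0 | 1 | 0 | 1
0 | 1 | 1 | 0
1 | 0 | 0 | 1
1 | 0 | 1 | 0
1 | 1 | 0 | 1
1 | 1 | 1 | 1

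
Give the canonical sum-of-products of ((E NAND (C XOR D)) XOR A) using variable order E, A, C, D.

Σm(0, 1, 2, 3, 8, 11, 13, 14) = (NOT E AND NOT A AND NOT C AND NOT D) OR (NOT E AND NOT A AND NOT C AND D) OR (NOT E AND NOT A AND C AND NOT D) OR (NOT E AND NOT A AND C AND D) OR (E AND NOT A AND NOT C AND NOT D) OR (E AND NOT A AND C AND D) OR (E AND A AND NOT C AND D) OR (E AND A AND C AND NOT D)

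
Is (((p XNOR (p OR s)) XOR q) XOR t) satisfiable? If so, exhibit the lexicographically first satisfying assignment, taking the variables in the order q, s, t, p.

q=0, s=0, t=0, p=0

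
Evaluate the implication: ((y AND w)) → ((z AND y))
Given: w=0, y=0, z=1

Antecedent ((y AND w)) = 0; consequent ((z AND y)) = 0.
0 → 0 = 1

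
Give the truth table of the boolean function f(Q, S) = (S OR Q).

Q | S | Output
--------------
0 | 0 | 0
0 | 1 | 1
1 | 0 | 1
1 | 1 | 1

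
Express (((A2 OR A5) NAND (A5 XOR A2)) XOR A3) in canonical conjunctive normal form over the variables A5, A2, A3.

(A5 OR A2 OR NOT A3) AND (A5 OR NOT A2 OR A3) AND (NOT A5 OR A2 OR A3) AND (NOT A5 OR NOT A2 OR NOT A3)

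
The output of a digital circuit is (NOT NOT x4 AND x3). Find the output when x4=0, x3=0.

Substituting: (NOT NOT 0 AND 0)
= 0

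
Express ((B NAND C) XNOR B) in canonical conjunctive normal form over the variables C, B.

(C OR B) AND (NOT C OR B) AND (NOT C OR NOT B)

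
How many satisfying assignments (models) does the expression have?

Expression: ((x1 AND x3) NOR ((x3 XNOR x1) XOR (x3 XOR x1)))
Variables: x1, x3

No assignment satisfies the expression.
Count: 0 out of 4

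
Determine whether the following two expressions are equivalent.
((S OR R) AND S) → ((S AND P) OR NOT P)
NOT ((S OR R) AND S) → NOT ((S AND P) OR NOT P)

No, Inverse is not equivalent to original (counterexample: P=0, R=0, S=0)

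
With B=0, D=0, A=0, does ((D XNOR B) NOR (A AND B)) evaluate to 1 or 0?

Substituting: ((0 XNOR 0) NOR (0 AND 0))
= 0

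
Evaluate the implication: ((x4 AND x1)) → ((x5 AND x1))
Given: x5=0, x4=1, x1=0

Antecedent ((x4 AND x1)) = 0; consequent ((x5 AND x1)) = 0.
0 → 0 = 1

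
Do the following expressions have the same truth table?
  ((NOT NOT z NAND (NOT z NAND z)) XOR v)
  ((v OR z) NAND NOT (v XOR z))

No. Counterexample: with v=0, z=1, Expression 1 = 0 but Expression 2 = 1.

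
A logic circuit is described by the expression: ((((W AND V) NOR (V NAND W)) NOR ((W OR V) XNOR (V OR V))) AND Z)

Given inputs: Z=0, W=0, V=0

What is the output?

Substituting: ((((0 AND 0) NOR (0 NAND 0)) NOR ((0 OR 0) XNOR (0 OR 0))) AND 0)
= 0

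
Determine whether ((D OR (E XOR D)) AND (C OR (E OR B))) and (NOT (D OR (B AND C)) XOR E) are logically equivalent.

No. Counterexample: with E=0, C=0, B=0, D=0, Expression 1 = 0 but Expression 2 = 1.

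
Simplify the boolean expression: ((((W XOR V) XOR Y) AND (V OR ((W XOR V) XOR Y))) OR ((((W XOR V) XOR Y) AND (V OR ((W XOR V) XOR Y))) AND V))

By absorption (E OR (E AND v) = E) then absorption (E AND (E OR v) = E):
= ((W XOR V) XOR Y)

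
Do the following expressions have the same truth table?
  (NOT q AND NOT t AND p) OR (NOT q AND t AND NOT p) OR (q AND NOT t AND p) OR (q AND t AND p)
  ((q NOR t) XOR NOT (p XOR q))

Yes, they are equivalent — the two output columns agree on all 8 assignments:
q | t | p | Expression 1 | Expression 2
---------------------------------------
0 | 0 | 0 | 0 | 0
0 | 0 | 1 | 1 | 1
0 | 1 | 0 | 1 | 1
0 | 1 | 1 | 0 | 0
1 | 0 | 0 | 0 | 0
1 | 0 | 1 | 1 | 1
1 | 1 | 0 | 0 | 0
1 | 1 | 1 | 1 | 1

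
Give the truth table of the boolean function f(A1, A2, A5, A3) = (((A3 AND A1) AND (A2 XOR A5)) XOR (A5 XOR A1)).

A1 | A2 | A5 | A3 | Output
--------------------------
0 | 0 | 0 | 0 | 0
0 | 0 | 0 | 1 | 0
0 | 0 | 1 | 0 | 1
0 | 0 | 1 | 1 | 1
0 | 1 | 0 | 0 | 0
0 | 1 | 0 | 1 | 0
0 | 1 | 1 | 0 | 1
0 | 1 | 1 | 1 | 1
1 | 0 | 0 | 0 | 1
1 | 0 | 0 | 1 | 1
1 | 0 | 1 | 0 | 0
1 | 0 | 1 | 1 | 1
1 | 1 | 0 | 0 | 1
1 | 1 | 0 | 1 | 0
1 | 1 | 1 | 0 | 0
1 | 1 | 1 | 1 | 0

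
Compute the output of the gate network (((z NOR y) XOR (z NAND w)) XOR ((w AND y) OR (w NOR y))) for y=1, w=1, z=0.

Substituting: (((0 NOR 1) XOR (0 NAND 1)) XOR ((1 AND 1) OR (1 NOR 1)))
= 0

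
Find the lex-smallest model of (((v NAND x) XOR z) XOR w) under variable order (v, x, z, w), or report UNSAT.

v=0, x=0, z=0, w=0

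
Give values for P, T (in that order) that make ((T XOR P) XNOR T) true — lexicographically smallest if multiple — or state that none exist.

P=0, T=0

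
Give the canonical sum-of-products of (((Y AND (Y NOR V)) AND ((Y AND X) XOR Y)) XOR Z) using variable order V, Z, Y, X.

Σm(4, 5, 6, 7, 12, 13, 14, 15) = (NOT V AND Z AND NOT Y AND NOT X) OR (NOT V AND Z AND NOT Y AND X) OR (NOT V AND Z AND Y AND NOT X) OR (NOT V AND Z AND Y AND X) OR (V AND Z AND NOT Y AND NOT X) OR (V AND Z AND NOT Y AND X) OR (V AND Z AND Y AND NOT X) OR (V AND Z AND Y AND X)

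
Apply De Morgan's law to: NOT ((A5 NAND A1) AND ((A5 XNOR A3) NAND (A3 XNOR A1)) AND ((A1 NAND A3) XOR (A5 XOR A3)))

NOT (A5 NAND A1) OR NOT ((A5 XNOR A3) NAND (A3 XNOR A1)) OR NOT ((A1 NAND A3) XOR (A5 XOR A3))
De Morgan's: NOT(AND of terms) = OR of negations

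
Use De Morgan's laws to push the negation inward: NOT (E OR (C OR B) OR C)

NOT E AND NOT (C OR B) AND NOT C
De Morgan's: NOT(OR of terms) = AND of negations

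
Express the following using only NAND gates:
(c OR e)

((c NAND c) NAND (e NAND e))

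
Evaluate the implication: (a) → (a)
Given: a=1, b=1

Antecedent (a) = 1; consequent (a) = 1.
1 → 1 = 1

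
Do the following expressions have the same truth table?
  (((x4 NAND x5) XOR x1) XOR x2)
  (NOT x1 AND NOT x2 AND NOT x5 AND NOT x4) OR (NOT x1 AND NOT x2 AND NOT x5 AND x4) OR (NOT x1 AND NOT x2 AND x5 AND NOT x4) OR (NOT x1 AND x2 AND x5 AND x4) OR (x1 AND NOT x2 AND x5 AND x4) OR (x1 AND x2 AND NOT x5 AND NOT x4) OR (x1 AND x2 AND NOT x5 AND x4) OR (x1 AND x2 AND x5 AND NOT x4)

Yes, they are equivalent — the two output columns agree on all 16 assignments:
x1 | x2 | x5 | x4 | Expression 1 | Expression 2
-----------------------------------------------
0 | 0 | 0 | 0 | 1 | 1
0 | 0 | 0 | 1 | 1 | 1
0 | 0 | 1 | 0 | 1 | 1
0 | 0 | 1 | 1 | 0 | 0
0 | 1 | 0 | 0 | 0 | 0
0 | 1 | 0 | 1 | 0 | 0
0 | 1 | 1 | 0 | 0 | 0
0 | 1 | 1 | 1 | 1 | 1
1 | 0 | 0 | 0 | 0 | 0
1 | 0 | 0 | 1 | 0 | 0
1 | 0 | 1 | 0 | 0 | 0
1 | 0 | 1 | 1 | 1 | 1
1 | 1 | 0 | 0 | 1 | 1
1 | 1 | 0 | 1 | 1 | 1
1 | 1 | 1 | 0 | 1 | 1
1 | 1 | 1 | 1 | 0 | 0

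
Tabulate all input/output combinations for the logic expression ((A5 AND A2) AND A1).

A1 | A5 | A2 | Output
---------------------
0 | 0 | 0 | 0
0 | 0 | 1 | 0
0 | 1 | 0 | 0
0 | 1 | 1 | 0
1 | 0 | 0 | 0
1 | 0 | 1 | 0
1 | 1 | 0 | 0
1 | 1 | 1 | 1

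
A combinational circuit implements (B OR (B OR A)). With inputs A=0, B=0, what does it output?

Substituting: (0 OR (0 OR 0))
= 0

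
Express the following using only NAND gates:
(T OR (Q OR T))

((T NAND T) NAND (((Q NAND Q) NAND (T NAND T)) NAND ((Q NAND Q) NAND (T NAND T))))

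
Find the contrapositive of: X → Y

Contrapositive: NOT Y → NOT X
Note: A statement and its contrapositive are logically equivalent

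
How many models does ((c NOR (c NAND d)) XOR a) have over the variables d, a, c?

Satisfying assignments: (0,1,0), (0,1,1), (1,1,0), (1,1,1)
Count: 4 out of 8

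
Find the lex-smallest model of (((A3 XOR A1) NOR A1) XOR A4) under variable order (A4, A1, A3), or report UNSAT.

A4=0, A1=0, A3=0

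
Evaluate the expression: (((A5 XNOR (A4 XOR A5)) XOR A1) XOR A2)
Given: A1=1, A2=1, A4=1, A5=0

Substituting: (((0 XNOR (1 XOR 0)) XOR 1) XOR 1)
= 0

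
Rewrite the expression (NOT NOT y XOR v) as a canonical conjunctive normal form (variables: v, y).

(v OR y) AND (NOT v OR NOT y)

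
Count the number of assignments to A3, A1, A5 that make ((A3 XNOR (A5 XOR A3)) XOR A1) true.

Satisfying assignments: (0,0,0), (0,1,1), (1,0,0), (1,1,1)
Count: 4 out of 8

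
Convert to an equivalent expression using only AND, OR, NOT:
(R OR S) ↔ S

((R OR S) AND S) OR (NOT (R OR S) AND NOT S)
(Biconditional = both true or both false)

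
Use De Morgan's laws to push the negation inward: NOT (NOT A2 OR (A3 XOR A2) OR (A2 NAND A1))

A2 AND NOT (A3 XOR A2) AND NOT (A2 NAND A1)
De Morgan's: NOT(OR of terms) = AND of negations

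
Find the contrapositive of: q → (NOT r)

Contrapositive: r → NOT q
Note: A statement and its contrapositive are logically equivalent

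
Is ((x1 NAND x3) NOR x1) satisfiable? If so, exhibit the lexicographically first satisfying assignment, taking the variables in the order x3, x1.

UNSATISFIABLE - no assignment makes this expression true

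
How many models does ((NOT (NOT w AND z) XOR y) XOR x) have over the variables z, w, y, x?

Satisfying assignments: (0,0,0,0), (0,0,1,1), (0,1,0,0), (0,1,1,1), (1,0,0,1), (1,0,1,0), (1,1,0,0), (1,1,1,1)
Count: 8 out of 16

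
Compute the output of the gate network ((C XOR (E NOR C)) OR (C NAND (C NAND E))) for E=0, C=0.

Substituting: ((0 XOR (0 NOR 0)) OR (0 NAND (0 NAND 0)))
= 1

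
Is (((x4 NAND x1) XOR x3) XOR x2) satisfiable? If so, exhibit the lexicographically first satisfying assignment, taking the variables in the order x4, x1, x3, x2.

x4=0, x1=0, x3=0, x2=0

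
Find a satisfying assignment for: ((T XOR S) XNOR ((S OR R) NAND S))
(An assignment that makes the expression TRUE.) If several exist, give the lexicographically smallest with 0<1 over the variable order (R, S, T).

R=0, S=0, T=1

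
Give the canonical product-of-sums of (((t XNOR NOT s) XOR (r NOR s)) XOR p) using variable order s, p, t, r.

ΠM(1, 2, 4, 7, 10, 11, 12, 13) = (s OR p OR t OR NOT r) AND (s OR p OR NOT t OR r) AND (s OR NOT p OR t OR r) AND (s OR NOT p OR NOT t OR NOT r) AND (NOT s OR p OR NOT t OR r) AND (NOT s OR p OR NOT t OR NOT r) AND (NOT s OR NOT p OR t OR r) AND (NOT s OR NOT p OR t OR NOT r)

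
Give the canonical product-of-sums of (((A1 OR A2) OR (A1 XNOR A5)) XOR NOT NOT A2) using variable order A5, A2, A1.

ΠM(2, 3, 4, 6, 7) = (A5 OR NOT A2 OR A1) AND (A5 OR NOT A2 OR NOT A1) AND (NOT A5 OR A2 OR A1) AND (NOT A5 OR NOT A2 OR A1) AND (NOT A5 OR NOT A2 OR NOT A1)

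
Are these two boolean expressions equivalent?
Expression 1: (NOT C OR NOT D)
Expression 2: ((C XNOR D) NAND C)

Yes, they are equivalent — the two output columns agree on all 4 assignments:
C | D | Expression 1 | Expression 2
-----------------------------------
0 | 0 | 1 | 1
0 | 1 | 1 | 1
1 | 0 | 1 | 1
1 | 1 | 0 | 0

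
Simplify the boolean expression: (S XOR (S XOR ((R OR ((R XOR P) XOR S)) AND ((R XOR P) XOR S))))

By XOR self-cancellation ((E XOR v) XOR v = E) then absorption (E AND (E OR v) = E):
= ((R XOR P) XOR S)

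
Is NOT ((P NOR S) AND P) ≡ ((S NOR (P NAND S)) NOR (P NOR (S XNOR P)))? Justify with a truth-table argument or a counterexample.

No. Counterexample: with P=0, S=1, Expression 1 = 1 but Expression 2 = 0.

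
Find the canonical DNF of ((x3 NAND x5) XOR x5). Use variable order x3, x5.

(NOT x3 AND NOT x5) OR (x3 AND NOT x5) OR (x3 AND x5)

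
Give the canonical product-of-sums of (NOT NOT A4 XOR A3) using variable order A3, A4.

ΠM(0, 3) = (A3 OR A4) AND (NOT A3 OR NOT A4)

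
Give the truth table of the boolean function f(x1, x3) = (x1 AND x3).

x1 | x3 | Output
----------------
0 | 0 | 0
0 | 1 | 0
1 | 0 | 0
1 | 1 | 1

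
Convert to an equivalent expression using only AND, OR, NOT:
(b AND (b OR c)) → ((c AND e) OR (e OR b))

NOT (b AND (b OR c)) OR ((c AND e) OR (e OR b))
(Implication elimination: A → B = NOT A OR B)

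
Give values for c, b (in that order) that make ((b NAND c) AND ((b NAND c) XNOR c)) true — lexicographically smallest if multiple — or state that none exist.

c=1, b=0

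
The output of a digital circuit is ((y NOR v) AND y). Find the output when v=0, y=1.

Substituting: ((1 NOR 0) AND 1)
= 0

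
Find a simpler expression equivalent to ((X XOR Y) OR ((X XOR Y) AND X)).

By absorption (E OR (E AND v) = E):
= (X XOR Y)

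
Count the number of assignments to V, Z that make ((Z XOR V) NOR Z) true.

Satisfying assignments: (0,0)
Count: 1 out of 4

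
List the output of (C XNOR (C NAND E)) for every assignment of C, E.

C | E | Output
--------------
0 | 0 | 0
0 | 1 | 0
1 | 0 | 1
1 | 1 | 0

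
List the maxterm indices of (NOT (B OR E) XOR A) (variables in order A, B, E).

ΠM(1, 2, 3, 4) = (A OR B OR NOT E) AND (A OR NOT B OR E) AND (A OR NOT B OR NOT E) AND (NOT A OR B OR E)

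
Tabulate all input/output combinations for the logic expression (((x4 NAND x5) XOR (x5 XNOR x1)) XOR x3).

x1 | x5 | x4 | x3 | Output
--------------------------
0 | 0 | 0 | 0 | 0
0 | 0 | 0 | 1 | 1
0 | 0 | 1 | 0 | 0
0 | 0 | 1 | 1 | 1
0 | 1 | 0 | 0 | 1
0 | 1 | 0 | 1 | 0
0 | 1 | 1 | 0 | 0
0 | 1 | 1 | 1 | 1
1 | 0 | 0 | 0 | 1
1 | 0 | 0 | 1 | 0
1 | 0 | 1 | 0 | 1
1 | 0 | 1 | 1 | 0
1 | 1 | 0 | 0 | 0
1 | 1 | 0 | 1 | 1
1 | 1 | 1 | 0 | 1
1 | 1 | 1 | 1 | 0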